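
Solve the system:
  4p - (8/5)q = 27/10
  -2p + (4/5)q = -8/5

Row-reduce:
R1 ← R1 / (4).
R2 ← R2 + 2·R1.
Row 2 reduces to 0 = -1/4, a contradiction. The system is inconsistent.

no solution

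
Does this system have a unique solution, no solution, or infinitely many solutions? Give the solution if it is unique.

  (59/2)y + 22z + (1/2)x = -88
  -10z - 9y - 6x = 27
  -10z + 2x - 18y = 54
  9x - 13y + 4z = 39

no solution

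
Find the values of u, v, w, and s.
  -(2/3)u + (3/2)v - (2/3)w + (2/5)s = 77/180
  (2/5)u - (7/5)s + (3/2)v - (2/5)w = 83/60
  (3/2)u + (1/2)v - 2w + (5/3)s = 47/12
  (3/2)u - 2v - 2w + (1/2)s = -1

Row-reduce the augmented matrix:
R1 ← R1 / (-2/3).
R2 ← R2 − 2/5·R1.
R3 ← R3 − 3/2·R1.
R4 ← R4 − 3/2·R1.
R2 ← R2 / (12/5).
R1 ← R1 + 9/4·R2.
R3 ← R3 − 31/8·R2.
R4 ← R4 − 11/8·R2.
R3 ← R3 / (-53/24).
R1 ← R1 − 1/4·R3.
R2 ← R2 + 1/3·R3.
R4 ← R4 + 73/24·R3.
R4 ← R4 / (-644/159).
R1 ← R1 + 314/265·R4.
R2 ← R2 + 917/795·R4.
R3 ← R3 + 2131/1060·R4.
Reading off the reduced rows gives u = 7/3, v = 3/2, w = 1, s = 1.

u = 7/3, v = 3/2, w = 1, s = 1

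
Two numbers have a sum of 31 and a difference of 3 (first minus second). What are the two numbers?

first number: 17, second number: 14

Let x = first number, y = second number.
  x + y = 31
  -y + x = 3
From equation 1: x = 31 − y.
Substitute into equation 2 and solve: y = 14.
Then x = 17.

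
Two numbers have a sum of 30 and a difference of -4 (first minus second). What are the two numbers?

first number: 13, second number: 17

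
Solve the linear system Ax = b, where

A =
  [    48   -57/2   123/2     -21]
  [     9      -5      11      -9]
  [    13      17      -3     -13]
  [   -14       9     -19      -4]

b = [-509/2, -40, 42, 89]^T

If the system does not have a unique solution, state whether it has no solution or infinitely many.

no solution

Row-reduce:
R1 ← R1 / (48).
R2 ← R2 − 9·R1.
R3 ← R3 − 13·R1.
R4 ← R4 + 14·R1.
R2 ← R2 / (11/32).
R1 ← R1 + 19/32·R2.
R3 ← R3 − 791/32·R2.
R4 ← R4 − 11/16·R2.
R3 ← R3 / (204/11).
R1 ← R1 − 4/11·R3.
R2 ← R2 + 17/11·R3.
Row 4 reduces to 0 = -2/3, a contradiction. The system is inconsistent.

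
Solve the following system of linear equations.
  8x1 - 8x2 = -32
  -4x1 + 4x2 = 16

infinitely many solutions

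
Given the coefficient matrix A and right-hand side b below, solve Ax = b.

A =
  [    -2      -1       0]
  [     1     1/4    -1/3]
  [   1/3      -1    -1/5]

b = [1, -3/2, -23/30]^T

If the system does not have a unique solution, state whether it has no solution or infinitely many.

Row-reduce the augmented matrix:
R1 ← R1 / (-2).
R2 ← R2 − 1·R1.
R3 ← R3 − 1/3·R1.
R2 ← R2 / (-1/4).
R1 ← R1 − 1/2·R2.
R3 ← R3 + 7/6·R2.
R3 ← R3 / (61/45).
R1 ← R1 + 2/3·R3.
R2 ← R2 − 4/3·R3.
Reading off the reduced rows gives x_1 = -1/2, x_2 = 0, x_3 = 3.

x_1 = -1/2, x_2 = 0, x_3 = 3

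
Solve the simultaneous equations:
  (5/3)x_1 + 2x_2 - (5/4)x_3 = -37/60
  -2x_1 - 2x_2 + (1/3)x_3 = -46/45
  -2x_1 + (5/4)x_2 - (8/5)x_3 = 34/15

Row-reduce the augmented matrix:
R1 ← R1 / (5/3).
R2 ← R2 + 2·R1.
R3 ← R3 + 2·R1.
R2 ← R2 / (2/5).
R1 ← R1 − 6/5·R2.
R3 ← R3 − 73/20·R2.
R3 ← R3 / (1811/240).
R1 ← R1 − 11/4·R3.
R2 ← R2 + 35/12·R3.
Reading off the reduced rows gives x_1 = -3/2, x_2 = 12/5, x_3 = 7/3.

x_1 = -3/2, x_2 = 12/5, x_3 = 7/3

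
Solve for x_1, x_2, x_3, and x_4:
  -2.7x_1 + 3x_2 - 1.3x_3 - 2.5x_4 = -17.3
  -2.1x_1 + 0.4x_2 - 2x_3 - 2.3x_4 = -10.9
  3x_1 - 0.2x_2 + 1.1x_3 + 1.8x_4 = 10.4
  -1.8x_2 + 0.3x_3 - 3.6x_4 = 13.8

x_1 = 3, x_2 = -3, x_3 = 4, x_4 = -2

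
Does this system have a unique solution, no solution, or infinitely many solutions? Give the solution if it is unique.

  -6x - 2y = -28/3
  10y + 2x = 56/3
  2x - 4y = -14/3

x = 1, y = 5/3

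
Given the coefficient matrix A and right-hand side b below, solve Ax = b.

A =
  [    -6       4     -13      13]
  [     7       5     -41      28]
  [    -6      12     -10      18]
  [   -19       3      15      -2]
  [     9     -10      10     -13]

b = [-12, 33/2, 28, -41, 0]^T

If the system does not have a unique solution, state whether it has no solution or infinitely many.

no solution

Row-reduce:
R1 ← R1 / (-6).
R2 ← R2 − 7·R1.
R3 ← R3 + 6·R1.
R4 ← R4 + 19·R1.
R5 ← R5 − 9·R1.
R2 ← R2 / (29/3).
R1 ← R1 + 2/3·R2.
R3 ← R3 − 8·R2.
R4 ← R4 + 29/3·R2.
R5 ← R5 + 4·R2.
R3 ← R3 / (1435/29).
R1 ← R1 + 99/58·R3.
R2 ← R2 + 337/58·R3.
R5 ← R5 + 1899/58·R3.
Swap R4 and R5.
R4 ← R4 / (5787/1435).
R1 ← R1 + 358/1435·R4.
R2 ← R2 − 1231/1435·R4.
R3 ← R3 + 891/1435·R4.
Row 5 reduces to 0 = -1/2, a contradiction. The system is inconsistent.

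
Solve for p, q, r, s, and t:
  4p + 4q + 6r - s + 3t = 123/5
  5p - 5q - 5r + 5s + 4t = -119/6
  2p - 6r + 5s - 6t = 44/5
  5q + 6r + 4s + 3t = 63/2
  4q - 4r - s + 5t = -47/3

Row-reduce the augmented matrix:
R1 ← R1 / (4).
R2 ← R2 − 5·R1.
R3 ← R3 − 2·R1.
R2 ← R2 / (-10).
R1 ← R1 − 1·R2.
R3 ← R3 + 2·R2.
R4 ← R4 − 5·R2.
R5 ← R5 − 4·R2.
R3 ← R3 / (-13/2).
R1 ← R1 − 1/4·R3.
R2 ← R2 − 5/4·R3.
R4 ← R4 + 1/4·R3.
R5 ← R5 + 9·R3.
R4 ← R4 / (181/26).
R1 ← R1 − 7/13·R4.
R2 ← R2 − 5/26·R4.
R3 ← R3 + 17/26·R4.
R5 ← R5 + 57/13·R4.
R5 ← R5 / (16023/905).
R1 ← R1 − 399/1810·R5.
R2 ← R2 + 1422/905·R5.
R3 ← R3 − 2683/1810·R5.
R4 ← R4 − 444/905·R5.
Reading off the reduced rows gives p = 7/5, q = 5/2, r = 3, s = 2, t = -7/3.

p = 7/5, q = 5/2, r = 3, s = 2, t = -7/3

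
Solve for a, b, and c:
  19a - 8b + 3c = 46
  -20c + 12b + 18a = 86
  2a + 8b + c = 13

Row-reduce the augmented matrix:
R1 ← R1 / (19).
R2 ← R2 − 18·R1.
R3 ← R3 − 2·R1.
R2 ← R2 / (372/19).
R1 ← R1 + 8/19·R2.
R3 ← R3 − 168/19·R2.
R3 ← R3 / (11).
R1 ← R1 + 1/3·R3.
R2 ← R2 + 7/6·R3.
Reading off the reduced rows gives a = 3, b = 1, c = -1.

a = 3, b = 1, c = -1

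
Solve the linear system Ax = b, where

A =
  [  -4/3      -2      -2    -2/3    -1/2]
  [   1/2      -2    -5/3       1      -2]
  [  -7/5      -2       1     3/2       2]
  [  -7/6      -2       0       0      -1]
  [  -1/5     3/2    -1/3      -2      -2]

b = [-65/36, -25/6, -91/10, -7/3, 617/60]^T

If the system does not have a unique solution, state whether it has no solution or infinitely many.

x_1 = -1, x_2 = 5/2, x_3 = 0, x_4 = -5/3, x_5 = -3/2

Row-reduce the augmented matrix:
R1 ← R1 / (-4/3).
R2 ← R2 − 1/2·R1.
R3 ← R3 + 7/5·R1.
R4 ← R4 + 7/6·R1.
R5 ← R5 + 1/5·R1.
R2 ← R2 / (-11/4).
R1 ← R1 − 3/2·R2.
R3 ← R3 − 1/10·R2.
R4 ← R4 + 1/4·R2.
R5 ← R5 − 9/5·R2.
R3 ← R3 / (497/165).
R1 ← R1 − 2/11·R3.
R2 ← R2 − 29/33·R3.
R4 ← R4 − 65/33·R3.
R5 ← R5 + 533/330·R3.
R4 ← R4 / (-401/426).
R1 ← R1 − 55/71·R4.
R2 ← R2 + 131/142·R4.
R3 ← R3 − 105/142·R4.
R5 ← R5 + 61/284·R4.
R5 ← R5 / (-35877/22456).
R1 ← R1 + 1035/401·R5.
R2 ← R2 − 3217/1604·R5.
R3 ← R3 + 2049/2807·R5.
R4 ← R4 − 5853/2807·R5.
Reading off the reduced rows gives x_1 = -1, x_2 = 5/2, x_3 = 0, x_4 = -5/3, x_5 = -3/2.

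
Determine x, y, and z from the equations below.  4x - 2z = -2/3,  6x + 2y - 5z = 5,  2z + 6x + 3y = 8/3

Row-reduce the augmented matrix:
R1 ← R1 / (4).
R2 ← R2 − 6·R1.
R3 ← R3 − 6·R1.
R2 ← R2 / (2).
R3 ← R3 − 3·R2.
R3 ← R3 / (8).
R1 ← R1 + 1/2·R3.
R2 ← R2 + 1·R3.
Reading off the reduced rows gives x = -1/2, y = 7/3, z = -2/3.

x = -1/2, y = 7/3, z = -2/3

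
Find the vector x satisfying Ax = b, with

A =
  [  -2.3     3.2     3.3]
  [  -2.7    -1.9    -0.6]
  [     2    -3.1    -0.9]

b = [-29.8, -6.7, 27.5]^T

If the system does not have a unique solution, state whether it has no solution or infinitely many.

Row-reduce the augmented matrix:
R1 ← R1 / (-23/10).
R2 ← R2 + 27/10·R1.
R3 ← R3 − 2·R1.
R2 ← R2 / (-1301/230).
R1 ← R1 + 32/23·R2.
R3 ← R3 + 73/230·R2.
R3 ← R3 / (2889/1301).
R1 ← R1 + 435/1301·R3.
R2 ← R2 − 1029/1301·R3.
Reading off the reduced rows gives x_1 = 6, x_2 = -5, x_3 = 0.

x_1 = 6, x_2 = -5, x_3 = 0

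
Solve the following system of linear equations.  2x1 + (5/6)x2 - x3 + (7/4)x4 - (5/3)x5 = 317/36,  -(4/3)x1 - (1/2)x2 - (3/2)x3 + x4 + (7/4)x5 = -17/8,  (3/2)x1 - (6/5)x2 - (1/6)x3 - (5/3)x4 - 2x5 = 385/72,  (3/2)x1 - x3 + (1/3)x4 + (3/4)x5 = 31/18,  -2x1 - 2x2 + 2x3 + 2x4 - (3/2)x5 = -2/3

Row-reduce the augmented matrix:
R1 ← R1 / (2).
R2 ← R2 + 4/3·R1.
R3 ← R3 − 3/2·R1.
R4 ← R4 − 3/2·R1.
R5 ← R5 + 2·R1.
R2 ← R2 / (1/18).
R1 ← R1 − 5/12·R2.
R3 ← R3 + 73/40·R2.
R4 ← R4 + 5/8·R2.
R5 ← R5 + 7/6·R2.
R3 ← R3 / (-8471/120).
R1 ← R1 − 63/4·R3.
R2 ← R2 + 39·R3.
R4 ← R4 + 197/8·R3.
R5 ← R5 + 89/2·R3.
R4 ← R4 / (-203/516).
R1 ← R1 + 2703/16942·R4.
R2 ← R2 − 22425/16942·R4.
R3 ← R3 + 16367/16942·R4.
R5 ← R5 − 53031/8471·R4.
R5 ← R5 / (2507731/79982).
R1 ← R1 + 157779/79982·R5.
R2 ← R2 − 299080/39991·R5.
R3 ← R3 + 440859/79982·R5.
R4 ← R4 + 1098/203·R5.
Reading off the reduced rows gives x1 = 1, x2 = 0, x3 = -7/4, x4 = 2/3, x5 = -7/3.

x1 = 1, x2 = 0, x3 = -7/4, x4 = 2/3, x5 = -7/3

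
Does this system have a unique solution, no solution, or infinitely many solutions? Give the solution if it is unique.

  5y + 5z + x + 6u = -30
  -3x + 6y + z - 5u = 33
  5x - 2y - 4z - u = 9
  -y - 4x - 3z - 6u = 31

Row-reduce the augmented matrix:
R2 ← R2 + 3·R1.
R3 ← R3 − 5·R1.
R4 ← R4 + 4·R1.
R2 ← R2 / (21).
R1 ← R1 − 5·R2.
R3 ← R3 + 27·R2.
R4 ← R4 − 19·R2.
R3 ← R3 / (-59/7).
R1 ← R1 − 25/21·R3.
R2 ← R2 − 16/21·R3.
R4 ← R4 − 53/21·R3.
R4 ← R4 / (347/177).
R1 ← R1 − 157/177·R4.
R2 ← R2 + 119/177·R4.
R3 ← R3 − 100/59·R4.
Reading off the reduced rows gives x = 1, y = 1, z = 0, u = -6.

x = 1, y = 1, z = 0, u = -6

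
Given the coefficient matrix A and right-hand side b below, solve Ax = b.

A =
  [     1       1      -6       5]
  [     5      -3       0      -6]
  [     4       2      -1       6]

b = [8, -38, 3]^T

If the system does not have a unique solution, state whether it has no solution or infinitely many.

Row-reduce:
R2 ← R2 − 5·R1.
R3 ← R3 − 4·R1.
R2 ← R2 / (-8).
R1 ← R1 − 1·R2.
R3 ← R3 + 2·R2.
R3 ← R3 / (31/2).
R1 ← R1 + 9/4·R3.
R2 ← R2 + 15/4·R3.
Rank is 3 with 4 unknowns, leaving x_4 free.

infinitely many solutions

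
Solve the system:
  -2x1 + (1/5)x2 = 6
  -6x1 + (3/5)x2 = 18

Row-reduce:
R1 ← R1 / (-2).
R2 ← R2 + 6·R1.
Rank is 1 with 2 unknowns, leaving x2 free.

infinitely many solutions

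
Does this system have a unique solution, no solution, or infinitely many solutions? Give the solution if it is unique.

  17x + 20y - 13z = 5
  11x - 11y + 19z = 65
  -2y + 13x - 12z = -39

Row-reduce the augmented matrix:
R1 ← R1 / (17).
R2 ← R2 − 11·R1.
R3 ← R3 − 13·R1.
R2 ← R2 / (-407/17).
R1 ← R1 − 20/17·R2.
R3 ← R3 + 294/17·R2.
R3 ← R3 / (-8897/407).
R1 ← R1 − 237/407·R3.
R2 ← R2 + 466/407·R3.
Reading off the reduced rows gives x = 1, y = 2, z = 4.

x = 1, y = 2, z = 4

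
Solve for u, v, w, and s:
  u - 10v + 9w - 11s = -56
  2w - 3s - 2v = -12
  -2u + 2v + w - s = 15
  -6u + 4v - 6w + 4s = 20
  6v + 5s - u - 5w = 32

Row-reduce the augmented matrix:
R3 ← R3 + 2·R1.
R4 ← R4 + 6·R1.
R5 ← R5 + 1·R1.
R2 ← R2 / (-2).
R1 ← R1 + 10·R2.
R3 ← R3 + 18·R2.
R4 ← R4 + 56·R2.
R5 ← R5 + 4·R2.
R1 ← R1 + 1·R3.
R2 ← R2 + 1·R3.
R4 ← R4 + 8·R3.
R4 ← R4 / (54).
R1 ← R1 − 8·R4.
R2 ← R2 − 11/2·R4.
R3 ← R3 − 4·R4.
R5 reduces to 0 = 0, so the extra equation is consistent.
Reading off the reduced rows gives u = -1, v = 6, w = 3, s = 2.

u = -1, v = 6, w = 3, s = 2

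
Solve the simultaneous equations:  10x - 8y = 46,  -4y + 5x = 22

Row-reduce:
R1 ← R1 / (10).
R2 ← R2 − 5·R1.
Row 2 reduces to 0 = -1, a contradiction. The system is inconsistent.

no solution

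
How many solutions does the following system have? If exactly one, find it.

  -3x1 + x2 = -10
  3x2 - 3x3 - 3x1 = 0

infinitely many solutions

Row-reduce:
R1 ← R1 / (-3).
R2 ← R2 + 3·R1.
R2 ← R2 / (2).
R1 ← R1 + 1/3·R2.
Rank is 2 with 3 unknowns, leaving x3 free.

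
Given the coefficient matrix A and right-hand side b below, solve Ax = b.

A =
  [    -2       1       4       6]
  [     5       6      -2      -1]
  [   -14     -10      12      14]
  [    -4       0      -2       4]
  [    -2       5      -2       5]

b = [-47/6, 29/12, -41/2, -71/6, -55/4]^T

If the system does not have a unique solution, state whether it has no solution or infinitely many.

x_1 = 4/3, x_2 = -2/3, x_3 = 3/4, x_4 = -5/4

Row-reduce the augmented matrix:
R1 ← R1 / (-2).
R2 ← R2 − 5·R1.
R3 ← R3 + 14·R1.
R4 ← R4 + 4·R1.
R5 ← R5 + 2·R1.
R2 ← R2 / (17/2).
R1 ← R1 + 1/2·R2.
R3 ← R3 + 17·R2.
R4 ← R4 + 2·R2.
R5 ← R5 − 4·R2.
Swap R3 and R4.
R3 ← R3 / (-138/17).
R1 ← R1 + 26/17·R3.
R2 ← R2 − 16/17·R3.
R5 ← R5 + 166/17·R3.
Swap R4 and R5.
R4 ← R4 / (-133/69).
R1 ← R1 + 89/69·R4.
R2 ← R2 − 76/69·R4.
R3 ← R3 − 40/69·R4.
R5 reduces to 0 = 0, so the extra equation is consistent.
Reading off the reduced rows gives x_1 = 4/3, x_2 = -2/3, x_3 = 3/4, x_4 = -5/4.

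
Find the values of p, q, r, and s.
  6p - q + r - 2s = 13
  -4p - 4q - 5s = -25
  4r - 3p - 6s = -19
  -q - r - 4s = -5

Row-reduce the augmented matrix:
R1 ← R1 / (6).
R2 ← R2 + 4·R1.
R3 ← R3 + 3·R1.
R2 ← R2 / (-14/3).
R1 ← R1 + 1/6·R2.
R3 ← R3 + 1/2·R2.
R4 ← R4 + 1·R2.
R3 ← R3 / (31/7).
R1 ← R1 − 1/7·R3.
R2 ← R2 + 1/7·R3.
R4 ← R4 + 8/7·R3.
R4 ← R4 / (-265/62).
R1 ← R1 − 3/31·R4.
R2 ← R2 − 143/124·R4.
R3 ← R3 + 177/124·R4.
Reading off the reduced rows gives p = 3, q = 2, r = -1, s = 1.

p = 3, q = 2, r = -1, s = 1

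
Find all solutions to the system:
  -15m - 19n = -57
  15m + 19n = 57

infinitely many solutions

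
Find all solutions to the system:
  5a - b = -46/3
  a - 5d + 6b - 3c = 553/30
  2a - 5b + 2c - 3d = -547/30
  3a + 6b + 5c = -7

a = -8/3, b = 2, c = -11/5, d = -1/2

Row-reduce the augmented matrix:
R1 ← R1 / (5).
R2 ← R2 − 1·R1.
R3 ← R3 − 2·R1.
R4 ← R4 − 3·R1.
R2 ← R2 / (31/5).
R1 ← R1 + 1/5·R2.
R3 ← R3 + 23/5·R2.
R4 ← R4 − 33/5·R2.
R3 ← R3 / (-7/31).
R1 ← R1 + 3/31·R3.
R2 ← R2 + 15/31·R3.
R4 ← R4 − 254/31·R3.
R4 ← R4 / (-1667/7).
R1 ← R1 − 19/7·R4.
R2 ← R2 − 95/7·R4.
R3 ← R3 − 208/7·R4.
Reading off the reduced rows gives a = -8/3, b = 2, c = -11/5, d = -1/2.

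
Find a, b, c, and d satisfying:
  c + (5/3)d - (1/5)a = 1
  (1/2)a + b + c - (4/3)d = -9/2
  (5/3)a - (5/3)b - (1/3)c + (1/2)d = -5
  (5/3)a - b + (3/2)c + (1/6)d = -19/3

Row-reduce the augmented matrix:
R1 ← R1 / (-1/5).
R2 ← R2 − 1/2·R1.
R3 ← R3 − 5/3·R1.
R4 ← R4 − 5/3·R1.
R3 ← R3 + 5/3·R2.
R4 ← R4 + 1·R2.
R3 ← R3 / (83/6).
R1 ← R1 + 5·R3.
R2 ← R2 − 7/2·R3.
R4 ← R4 − 40/3·R3.
R4 ← R4 / (-1144/747).
R1 ← R1 + 355/249·R4.
R2 ← R2 + 997/498·R4.
R3 ← R3 − 344/249·R4.
Reading off the reduced rows gives a = -5, b = -2, c = 0, d = 0.

a = -5, b = -2, c = 0, d = 0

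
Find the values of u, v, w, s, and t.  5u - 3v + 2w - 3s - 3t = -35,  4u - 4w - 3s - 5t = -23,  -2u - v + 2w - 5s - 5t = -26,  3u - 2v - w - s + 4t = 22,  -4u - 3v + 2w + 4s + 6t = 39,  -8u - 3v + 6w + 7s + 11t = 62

Row-reduce the augmented matrix:
R1 ← R1 / (5).
R2 ← R2 − 4·R1.
R3 ← R3 + 2·R1.
R4 ← R4 − 3·R1.
R5 ← R5 + 4·R1.
R6 ← R6 + 8·R1.
R2 ← R2 / (12/5).
R1 ← R1 + 3/5·R2.
R3 ← R3 + 11/5·R2.
R4 ← R4 + 1/5·R2.
R5 ← R5 + 27/5·R2.
R6 ← R6 + 39/5·R2.
R3 ← R3 / (-7/3).
R1 ← R1 + 1·R3.
R2 ← R2 + 7/3·R3.
R4 ← R4 + 8/3·R3.
R5 ← R5 + 9·R3.
R6 ← R6 + 9·R3.
R4 ← R4 / (237/28).
R1 ← R1 − 15/7·R4.
R2 ← R2 − 13/2·R4.
R3 ← R3 − 81/28·R4.
R5 ← R5 − 184/7·R4.
R6 ← R6 − 184/7·R4.
R5 ← R5 / (-4016/237).
R1 ← R1 + 116/79·R5.
R2 ← R2 + 1024/237·R5.
R3 ← R3 + 125/79·R5.
R4 ← R4 − 431/237·R5.
R6 ← R6 + 4016/237·R5.
R6 reduces to 0 = 0, so the extra equation is consistent.
Reading off the reduced rows gives u = -3, v = -1, w = -4, s = -1, t = 6.

u = -3, v = -1, w = -4, s = -1, t = 6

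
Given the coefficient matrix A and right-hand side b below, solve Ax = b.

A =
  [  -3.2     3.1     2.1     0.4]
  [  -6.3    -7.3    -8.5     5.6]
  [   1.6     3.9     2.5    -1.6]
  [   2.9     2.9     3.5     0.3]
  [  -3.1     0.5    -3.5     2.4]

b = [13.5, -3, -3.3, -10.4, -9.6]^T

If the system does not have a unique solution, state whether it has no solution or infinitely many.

Row-reduce the augmented matrix:
R1 ← R1 / (-16/5).
R2 ← R2 + 63/10·R1.
R3 ← R3 − 8/5·R1.
R4 ← R4 − 29/10·R1.
R5 ← R5 + 31/10·R1.
R2 ← R2 / (-4289/320).
R1 ← R1 + 31/32·R2.
R3 ← R3 − 109/20·R2.
R4 ← R4 − 1827/320·R2.
R5 ← R5 + 801/320·R2.
R3 ← R3 / (-34042/21445).
R1 ← R1 − 1102/4289·R3.
R2 ← R2 − 4043/4289·R3.
R4 ← R4 − 91/4289·R3.
R5 ← R5 + 68084/21445·R3.
R4 ← R4 / (462961/170210).
R1 ← R1 + 6514/17021·R4.
R2 ← R2 + 483/17021·R4.
R3 ← R3 + 5971/17021·R4.
R5 reduces to 0 = 0, so the extra equation is consistent.
Reading off the reduced rows gives x_1 = -5, x_2 = -3, x_3 = 4, x_4 = -4.

x_1 = -5, x_2 = -3, x_3 = 4, x_4 = -4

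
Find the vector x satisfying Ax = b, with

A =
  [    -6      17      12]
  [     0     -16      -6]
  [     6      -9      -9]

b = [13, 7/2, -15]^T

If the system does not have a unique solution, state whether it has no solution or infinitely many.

no solution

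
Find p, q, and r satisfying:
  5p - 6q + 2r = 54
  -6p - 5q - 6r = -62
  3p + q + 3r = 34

Row-reduce the augmented matrix:
R1 ← R1 / (5).
R2 ← R2 + 6·R1.
R3 ← R3 − 3·R1.
R2 ← R2 / (-61/5).
R1 ← R1 + 6/5·R2.
R3 ← R3 − 23/5·R2.
R3 ← R3 / (27/61).
R1 ← R1 − 46/61·R3.
R2 ← R2 − 18/61·R3.
Reading off the reduced rows gives p = 6, q = -2, r = 6.

p = 6, q = -2, r = 6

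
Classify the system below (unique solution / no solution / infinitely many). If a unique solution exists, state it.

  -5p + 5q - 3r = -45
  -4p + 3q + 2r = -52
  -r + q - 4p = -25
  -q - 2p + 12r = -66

p = 6, q = -6, r = -5

Row-reduce the augmented matrix:
R1 ← R1 / (-5).
R2 ← R2 + 4·R1.
R3 ← R3 + 4·R1.
R4 ← R4 + 2·R1.
R2 ← R2 / (-1).
R1 ← R1 + 1·R2.
R3 ← R3 + 3·R2.
R4 ← R4 + 3·R2.
R3 ← R3 / (-59/5).
R1 ← R1 + 19/5·R3.
R2 ← R2 + 22/5·R3.
R4 reduces to 0 = 0, so the extra equation is consistent.
Reading off the reduced rows gives p = 6, q = -6, r = -5.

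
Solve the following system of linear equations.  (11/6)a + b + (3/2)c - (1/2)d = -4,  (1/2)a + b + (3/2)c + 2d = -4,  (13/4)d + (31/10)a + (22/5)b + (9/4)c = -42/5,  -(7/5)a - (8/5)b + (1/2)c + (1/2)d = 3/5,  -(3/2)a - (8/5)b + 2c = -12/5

no solution

Row-reduce:
R1 ← R1 / (11/6).
R2 ← R2 − 1/2·R1.
R3 ← R3 − 31/10·R1.
R4 ← R4 + 7/5·R1.
R5 ← R5 + 3/2·R1.
R2 ← R2 / (8/11).
R1 ← R1 − 6/11·R2.
R3 ← R3 − 149/55·R2.
R4 ← R4 + 46/55·R2.
R5 ← R5 + 43/55·R2.
R3 ← R3 / (-87/20).
R2 ← R2 − 3/2·R3.
R4 ← R4 − 29/10·R3.
R5 ← R5 − 22/5·R3.
Swap R4 and R5.
R4 ← R4 / (-937/464).
R1 ← R1 + 15/8·R4.
R2 ← R2 − 745/464·R4.
R3 ← R3 − 103/116·R4.
Row 5 reduces to 0 = 1/3, a contradiction. The system is inconsistent.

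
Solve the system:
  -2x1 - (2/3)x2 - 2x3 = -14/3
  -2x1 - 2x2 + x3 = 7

infinitely many solutions

Row-reduce:
R1 ← R1 / (-2).
R2 ← R2 + 2·R1.
R2 ← R2 / (-4/3).
R1 ← R1 − 1/3·R2.
Rank is 2 with 3 unknowns, leaving x3 free.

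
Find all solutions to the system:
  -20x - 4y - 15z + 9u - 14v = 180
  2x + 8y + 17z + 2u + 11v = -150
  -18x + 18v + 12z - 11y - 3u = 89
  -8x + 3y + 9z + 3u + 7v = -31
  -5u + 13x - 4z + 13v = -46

x = -6, y = -4, z = -5, u = -5, v = -1

Row-reduce the augmented matrix:
R1 ← R1 / (-20).
R2 ← R2 − 2·R1.
R3 ← R3 + 18·R1.
R4 ← R4 + 8·R1.
R5 ← R5 − 13·R1.
R2 ← R2 / (38/5).
R1 ← R1 − 1/5·R2.
R3 ← R3 + 37/5·R2.
R4 ← R4 − 23/5·R2.
R5 ← R5 + 13/5·R2.
R3 ← R3 / (3085/76).
R1 ← R1 − 13/38·R3.
R2 ← R2 − 155/76·R3.
R4 ← R4 − 427/76·R3.
R5 ← R5 + 321/38·R3.
R4 ← R4 / (-3732/3085).
R1 ← R1 + 2817/6170·R4.
R2 ← R2 − 492/617·R4.
R3 ← R3 + 629/3085·R4.
R5 ← R5 − 739/6170·R4.
R5 ← R5 / (9717/622).
R1 ← R1 + 227/622·R5.
R2 ← R2 − 27/311·R5.
R3 ← R3 − 240/311·R5.
R4 ← R4 + 324/311·R5.
Reading off the reduced rows gives x = -6, y = -4, z = -5, u = -5, v = -1.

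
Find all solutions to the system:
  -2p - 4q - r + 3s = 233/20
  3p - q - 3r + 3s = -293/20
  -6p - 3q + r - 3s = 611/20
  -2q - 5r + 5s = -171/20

Row-reduce the augmented matrix:
R1 ← R1 / (-2).
R2 ← R2 − 3·R1.
R3 ← R3 + 6·R1.
R2 ← R2 / (-7).
R1 ← R1 − 2·R2.
R3 ← R3 − 9·R2.
R4 ← R4 + 2·R2.
R3 ← R3 / (-25/14).
R1 ← R1 + 11/14·R3.
R2 ← R2 − 9/14·R3.
R4 ← R4 + 26/7·R3.
R4 ← R4 / (194/25).
R1 ← R1 − 42/25·R4.
R2 ← R2 + 48/25·R4.
R3 ← R3 − 33/25·R4.
Reading off the reduced rows gives p = -3, q = -13/5, r = 7/4, s = -1.

p = -3, q = -13/5, r = 7/4, s = -1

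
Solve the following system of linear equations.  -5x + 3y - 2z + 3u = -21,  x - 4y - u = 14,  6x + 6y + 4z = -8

infinitely many solutions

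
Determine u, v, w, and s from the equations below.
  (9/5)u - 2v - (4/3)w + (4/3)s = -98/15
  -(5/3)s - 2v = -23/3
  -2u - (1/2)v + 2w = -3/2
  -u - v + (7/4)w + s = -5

Row-reduce the augmented matrix:
R1 ← R1 / (9/5).
R3 ← R3 + 2·R1.
R4 ← R4 + 1·R1.
R2 ← R2 / (-2).
R1 ← R1 + 10/9·R2.
R3 ← R3 + 49/18·R2.
R4 ← R4 + 19/9·R2.
R3 ← R3 / (14/27).
R1 ← R1 + 20/27·R3.
R4 ← R4 − 109/108·R3.
R4 ← R4 / (-851/224).
R1 ← R1 − 295/42·R4.
R2 ← R2 − 5/6·R4.
R3 ← R3 − 405/56·R4.
Reading off the reduced rows gives u = -4, v = 3, w = -4, s = 1.

u = -4, v = 3, w = -4, s = 1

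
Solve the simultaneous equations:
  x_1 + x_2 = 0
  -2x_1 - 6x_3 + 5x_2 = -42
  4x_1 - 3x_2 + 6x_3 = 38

Row-reduce:
R2 ← R2 + 2·R1.
R3 ← R3 − 4·R1.
R2 ← R2 / (7).
R1 ← R1 − 1·R2.
R3 ← R3 + 7·R2.
Row 3 reduces to 0 = -4, a contradiction. The system is inconsistent.

no solution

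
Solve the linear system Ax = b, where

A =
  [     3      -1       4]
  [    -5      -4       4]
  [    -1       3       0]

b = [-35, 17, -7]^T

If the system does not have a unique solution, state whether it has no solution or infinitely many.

Row-reduce the augmented matrix:
R1 ← R1 / (3).
R2 ← R2 + 5·R1.
R3 ← R3 + 1·R1.
R2 ← R2 / (-17/3).
R1 ← R1 + 1/3·R2.
R3 ← R3 − 8/3·R2.
R3 ← R3 / (108/17).
R1 ← R1 − 12/17·R3.
R2 ← R2 + 32/17·R3.
Reading off the reduced rows gives x_1 = -5, x_2 = -4, x_3 = -6.

x_1 = -5, x_2 = -4, x_3 = -6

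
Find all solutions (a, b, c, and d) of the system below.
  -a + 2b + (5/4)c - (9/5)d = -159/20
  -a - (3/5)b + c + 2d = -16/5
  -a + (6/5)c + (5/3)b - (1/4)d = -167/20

Row-reduce:
R1 ← R1 / (-1).
R2 ← R2 + 1·R1.
R3 ← R3 + 1·R1.
R2 ← R2 / (-13/5).
R1 ← R1 + 2·R2.
R3 ← R3 + 1/3·R2.
R3 ← R3 / (-7/390).
R1 ← R1 + 55/52·R3.
R2 ← R2 − 5/52·R3.
Rank is 3 with 4 unknowns, leaving d free.

infinitely many solutions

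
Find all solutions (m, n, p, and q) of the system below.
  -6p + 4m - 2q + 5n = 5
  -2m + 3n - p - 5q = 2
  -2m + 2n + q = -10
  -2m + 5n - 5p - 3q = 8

m = -1, n = -5, p = -5, q = -2

Row-reduce the augmented matrix:
R1 ← R1 / (4).
R2 ← R2 + 2·R1.
R3 ← R3 + 2·R1.
R4 ← R4 + 2·R1.
R2 ← R2 / (11/2).
R1 ← R1 − 5/4·R2.
R3 ← R3 − 9/2·R2.
R4 ← R4 − 15/2·R2.
R3 ← R3 / (3/11).
R1 ← R1 + 13/22·R3.
R2 ← R2 + 8/11·R3.
R4 ← R4 + 28/11·R3.
R4 ← R4 / (50).
R1 ← R1 − 23/2·R4.
R2 ← R2 − 12·R4.
R3 ← R3 − 18·R4.
Reading off the reduced rows gives m = -1, n = -5, p = -5, q = -2.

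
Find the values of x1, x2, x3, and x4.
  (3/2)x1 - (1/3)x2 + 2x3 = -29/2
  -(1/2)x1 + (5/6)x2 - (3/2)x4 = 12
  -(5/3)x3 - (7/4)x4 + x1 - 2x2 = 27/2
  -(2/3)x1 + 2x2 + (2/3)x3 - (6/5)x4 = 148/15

x1 = -1, x2 = 3, x3 = -6, x4 = -6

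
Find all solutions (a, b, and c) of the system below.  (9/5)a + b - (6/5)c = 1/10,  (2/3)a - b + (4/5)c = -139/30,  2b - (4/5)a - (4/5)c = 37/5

a = -2, b = 5/2, c = -1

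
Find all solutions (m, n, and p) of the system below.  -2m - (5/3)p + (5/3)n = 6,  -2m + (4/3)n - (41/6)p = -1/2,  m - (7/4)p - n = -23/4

Row-reduce:
R1 ← R1 / (-2).
R2 ← R2 + 2·R1.
R3 ← R3 − 1·R1.
R2 ← R2 / (-1/3).
R1 ← R1 + 5/6·R2.
R3 ← R3 + 1/6·R2.
Row 3 reduces to 0 = 1/2, a contradiction. The system is inconsistent.

no solution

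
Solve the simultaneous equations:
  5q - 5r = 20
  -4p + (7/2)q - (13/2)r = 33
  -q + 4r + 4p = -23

Row-reduce:
Swap R1 and R2.
R1 ← R1 / (-4).
R3 ← R3 − 4·R1.
R2 ← R2 / (5).
R1 ← R1 + 7/8·R2.
R3 ← R3 − 5/2·R2.
Rank is 2 with 3 unknowns, leaving r free.

infinitely many solutions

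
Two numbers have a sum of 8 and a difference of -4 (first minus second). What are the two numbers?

Let x = first number, y = second number.
  x + y = 8
  x - y = -4
From equation 1: x = 8 − y.
Substitute into equation 2 and solve: y = 6.
Then x = 2.

first number: 2, second number: 6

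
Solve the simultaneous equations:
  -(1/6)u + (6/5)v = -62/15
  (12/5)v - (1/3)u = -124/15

Row-reduce:
R1 ← R1 / (-1/6).
R2 ← R2 + 1/3·R1.
Rank is 1 with 2 unknowns, leaving v free.

infinitely many solutions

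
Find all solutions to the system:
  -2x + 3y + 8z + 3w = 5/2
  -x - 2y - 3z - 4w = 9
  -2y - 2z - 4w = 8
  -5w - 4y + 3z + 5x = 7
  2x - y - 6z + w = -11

Row-reduce:
R1 ← R1 / (-2).
R2 ← R2 + 1·R1.
R4 ← R4 − 5·R1.
R5 ← R5 − 2·R1.
R2 ← R2 / (-7/2).
R1 ← R1 + 3/2·R2.
R3 ← R3 + 2·R2.
R4 ← R4 − 7/2·R2.
R5 ← R5 − 2·R2.
R3 ← R3 / (2).
R1 ← R1 + 1·R3.
R2 ← R2 − 2·R3.
R4 ← R4 − 16·R3.
R5 ← R5 + 2·R3.
R4 ← R4 / (27/7).
R1 ← R1 − 3/7·R4.
R2 ← R2 − 17/7·R4.
R3 ← R3 + 3/7·R4.
Row 5 reduces to 0 = -1/2, a contradiction. The system is inconsistent.

no solution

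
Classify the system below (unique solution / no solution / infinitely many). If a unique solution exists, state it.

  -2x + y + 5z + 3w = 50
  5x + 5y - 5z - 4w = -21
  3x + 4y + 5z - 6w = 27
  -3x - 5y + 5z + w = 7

Row-reduce the augmented matrix:
R1 ← R1 / (-2).
R2 ← R2 − 5·R1.
R3 ← R3 − 3·R1.
R4 ← R4 + 3·R1.
R2 ← R2 / (15/2).
R1 ← R1 + 1/2·R2.
R3 ← R3 − 11/2·R2.
R4 ← R4 + 13/2·R2.
R3 ← R3 / (7).
R1 ← R1 + 2·R3.
R2 ← R2 − 1·R3.
R4 ← R4 − 4·R3.
R4 ← R4 / (13/7).
R1 ← R1 + 17/7·R4.
R2 ← R2 − 22/21·R4.
R3 ← R3 + 61/105·R4.
Reading off the reduced rows gives x = -1, y = 6, z = 6, w = 4.

x = -1, y = 6, z = 6, w = 4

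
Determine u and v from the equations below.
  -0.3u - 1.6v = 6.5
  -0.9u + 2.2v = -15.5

u = 5, v = -5

Row-reduce the augmented matrix:
R1 ← R1 / (-3/10).
R2 ← R2 + 9/10·R1.
R2 ← R2 / (7).
R1 ← R1 − 16/3·R2.
Reading off the reduced rows gives u = 5, v = -5.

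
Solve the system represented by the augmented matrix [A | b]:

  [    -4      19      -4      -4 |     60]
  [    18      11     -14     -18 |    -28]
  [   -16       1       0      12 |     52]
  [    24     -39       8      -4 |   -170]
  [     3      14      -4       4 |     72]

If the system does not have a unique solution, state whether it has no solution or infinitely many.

no solution

Row-reduce:
R1 ← R1 / (-4).
R2 ← R2 − 18·R1.
R3 ← R3 + 16·R1.
R4 ← R4 − 24·R1.
R5 ← R5 − 3·R1.
R2 ← R2 / (193/2).
R1 ← R1 + 19/4·R2.
R3 ← R3 + 75·R2.
R4 ← R4 − 75·R2.
R5 ← R5 − 113/4·R2.
R3 ← R3 / (-1712/193).
R1 ← R1 + 111/193·R3.
R2 ← R2 + 64/193·R3.
R4 ← R4 − 1712/193·R3.
R5 ← R5 − 457/193·R3.
Swap R4 and R5.
R4 ← R4 / (4941/428).
R1 ← R1 + 331/428·R4.
R2 ← R2 + 40/107·R4.
R3 ← R3 + 1/428·R4.
Row 5 reduces to 0 = 2, a contradiction. The system is inconsistent.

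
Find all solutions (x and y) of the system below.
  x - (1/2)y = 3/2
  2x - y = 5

Row-reduce:
R2 ← R2 − 2·R1.
Row 2 reduces to 0 = 2, a contradiction. The system is inconsistent.

no solution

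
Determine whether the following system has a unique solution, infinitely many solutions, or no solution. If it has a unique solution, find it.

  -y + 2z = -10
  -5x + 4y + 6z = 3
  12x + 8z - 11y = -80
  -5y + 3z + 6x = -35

x = -1, y = 4, z = -3

Row-reduce the augmented matrix:
Swap R1 and R2.
R1 ← R1 / (-5).
R3 ← R3 − 12·R1.
R4 ← R4 − 6·R1.
R2 ← R2 / (-1).
R1 ← R1 + 4/5·R2.
R3 ← R3 + 7/5·R2.
R4 ← R4 + 1/5·R2.
R3 ← R3 / (98/5).
R1 ← R1 + 14/5·R3.
R2 ← R2 + 2·R3.
R4 ← R4 − 49/5·R3.
R4 reduces to 0 = 0, so the extra equation is consistent.
Reading off the reduced rows gives x = -1, y = 4, z = -3.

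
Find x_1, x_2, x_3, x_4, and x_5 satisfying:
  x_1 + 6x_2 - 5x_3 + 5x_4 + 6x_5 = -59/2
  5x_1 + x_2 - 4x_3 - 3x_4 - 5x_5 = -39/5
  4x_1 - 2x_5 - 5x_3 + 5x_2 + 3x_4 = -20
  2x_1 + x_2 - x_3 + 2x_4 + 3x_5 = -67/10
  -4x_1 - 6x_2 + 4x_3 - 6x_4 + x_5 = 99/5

x_1 = 0, x_2 = -5/2, x_3 = 11/5, x_4 = 1/2, x_5 = -1

Row-reduce the augmented matrix:
R2 ← R2 − 5·R1.
R3 ← R3 − 4·R1.
R4 ← R4 − 2·R1.
R5 ← R5 + 4·R1.
R2 ← R2 / (-29).
R1 ← R1 − 6·R2.
R3 ← R3 + 19·R2.
R4 ← R4 + 11·R2.
R5 ← R5 − 18·R2.
R3 ← R3 / (36/29).
R1 ← R1 + 19/29·R3.
R2 ← R2 + 21/29·R3.
R4 ← R4 − 30/29·R3.
R5 ← R5 + 86/29·R3.
R4 ← R4 / (3/2).
R1 ← R1 + 1/12·R4.
R2 ← R2 − 7/4·R4.
R3 ← R3 − 13/12·R4.
R5 ← R5 + 1/6·R4.
R5 ← R5 / (-89/27).
R1 ← R1 + 67/27·R5.
R2 ← R2 + 77/9·R5.
R3 ← R3 + 200/27·R5.
R4 ← R4 − 41/9·R5.
Reading off the reduced rows gives x_1 = 0, x_2 = -5/2, x_3 = 11/5, x_4 = 1/2, x_5 = -1.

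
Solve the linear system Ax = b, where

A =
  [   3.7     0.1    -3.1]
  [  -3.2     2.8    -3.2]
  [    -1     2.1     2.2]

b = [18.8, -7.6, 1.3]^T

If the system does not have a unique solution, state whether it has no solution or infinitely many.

Row-reduce the augmented matrix:
R1 ← R1 / (37/10).
R2 ← R2 + 16/5·R1.
R3 ← R3 + 1·R1.
R2 ← R2 / (534/185).
R1 ← R1 − 1/37·R2.
R3 ← R3 − 787/370·R2.
R3 ← R3 / (7604/1335).
R1 ← R1 + 209/267·R3.
R2 ← R2 + 544/267·R3.
Reading off the reduced rows gives x_1 = 5, x_2 = 3, x_3 = 0.

x_1 = 5, x_2 = 3, x_3 = 0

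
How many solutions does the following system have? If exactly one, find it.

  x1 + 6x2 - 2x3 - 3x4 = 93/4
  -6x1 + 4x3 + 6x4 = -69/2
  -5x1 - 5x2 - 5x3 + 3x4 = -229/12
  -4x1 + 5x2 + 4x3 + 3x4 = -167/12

x1 = 2, x2 = 5/3, x3 = -3/2, x4 = -11/4

Row-reduce the augmented matrix:
R2 ← R2 + 6·R1.
R3 ← R3 + 5·R1.
R4 ← R4 + 4·R1.
R2 ← R2 / (36).
R1 ← R1 − 6·R2.
R3 ← R3 − 25·R2.
R4 ← R4 − 29·R2.
R3 ← R3 / (-85/9).
R1 ← R1 + 2/3·R3.
R2 ← R2 + 2/9·R3.
R4 ← R4 − 22/9·R3.
R4 ← R4 / (-24/85).
R1 ← R1 + 63/85·R4.
R2 ← R2 + 21/85·R4.
R3 ← R3 − 33/85·R4.
Reading off the reduced rows gives x1 = 2, x2 = 5/3, x3 = -3/2, x4 = -11/4.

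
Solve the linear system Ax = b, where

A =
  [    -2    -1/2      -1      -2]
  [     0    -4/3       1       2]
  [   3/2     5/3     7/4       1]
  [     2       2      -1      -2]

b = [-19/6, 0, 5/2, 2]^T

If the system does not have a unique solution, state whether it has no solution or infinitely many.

x_1 = 2/3, x_2 = 1, x_3 = -2/3, x_4 = 1

Row-reduce the augmented matrix:
R1 ← R1 / (-2).
R3 ← R3 − 3/2·R1.
R4 ← R4 − 2·R1.
R2 ← R2 / (-4/3).
R1 ← R1 − 1/4·R2.
R3 ← R3 − 31/24·R2.
R4 ← R4 − 3/2·R2.
R3 ← R3 / (63/32).
R1 ← R1 − 11/16·R3.
R2 ← R2 + 3/4·R3.
R4 ← R4 + 7/8·R3.
R4 ← R4 / (-10/9).
R1 ← R1 − 55/63·R4.
R2 ← R2 + 20/21·R4.
R3 ← R3 − 46/63·R4.
Reading off the reduced rows gives x_1 = 2/3, x_2 = 1, x_3 = -2/3, x_4 = 1.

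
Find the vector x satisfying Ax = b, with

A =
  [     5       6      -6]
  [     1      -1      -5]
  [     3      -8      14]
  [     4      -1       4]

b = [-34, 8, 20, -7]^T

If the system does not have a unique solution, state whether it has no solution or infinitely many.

x_1 = -2, x_2 = -5, x_3 = -1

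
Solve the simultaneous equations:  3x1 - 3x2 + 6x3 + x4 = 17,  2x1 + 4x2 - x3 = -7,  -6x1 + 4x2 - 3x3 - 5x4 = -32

infinitely many solutions

Row-reduce:
R1 ← R1 / (3).
R2 ← R2 − 2·R1.
R3 ← R3 + 6·R1.
R2 ← R2 / (6).
R1 ← R1 + 1·R2.
R3 ← R3 + 2·R2.
R3 ← R3 / (22/3).
R1 ← R1 − 7/6·R3.
R2 ← R2 + 5/6·R3.
Rank is 3 with 4 unknowns, leaving x4 free.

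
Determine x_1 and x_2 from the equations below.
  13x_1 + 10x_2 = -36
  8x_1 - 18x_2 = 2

Row-reduce the augmented matrix:
R1 ← R1 / (13).
R2 ← R2 − 8·R1.
R2 ← R2 / (-314/13).
R1 ← R1 − 10/13·R2.
Reading off the reduced rows gives x_1 = -2, x_2 = -1.

x_1 = -2, x_2 = -1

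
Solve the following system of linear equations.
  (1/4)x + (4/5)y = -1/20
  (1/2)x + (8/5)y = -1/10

infinitely many solutions

Row-reduce:
R1 ← R1 / (1/4).
R2 ← R2 − 1/2·R1.
Rank is 1 with 2 unknowns, leaving y free.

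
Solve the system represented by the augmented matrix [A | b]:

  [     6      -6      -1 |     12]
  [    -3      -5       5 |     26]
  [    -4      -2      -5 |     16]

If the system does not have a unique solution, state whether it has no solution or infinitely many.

x_1 = -2, x_2 = -4, x_3 = 0

Row-reduce the augmented matrix:
R1 ← R1 / (6).
R2 ← R2 + 3·R1.
R3 ← R3 + 4·R1.
R2 ← R2 / (-8).
R1 ← R1 + 1·R2.
R3 ← R3 + 6·R2.
R3 ← R3 / (-217/24).
R1 ← R1 + 35/48·R3.
R2 ← R2 + 9/16·R3.
Reading off the reduced rows gives x_1 = -2, x_2 = -4, x_3 = 0.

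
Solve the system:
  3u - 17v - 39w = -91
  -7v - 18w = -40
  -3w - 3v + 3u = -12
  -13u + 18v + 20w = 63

Row-reduce:
R1 ← R1 / (3).
R3 ← R3 − 3·R1.
R4 ← R4 + 13·R1.
R2 ← R2 / (-7).
R1 ← R1 + 17/3·R2.
R3 ← R3 − 14·R2.
R4 ← R4 + 167/3·R2.
Swap R3 and R4.
R3 ← R3 / (-41/7).
R1 ← R1 − 11/7·R3.
R2 ← R2 − 18/7·R3.
Row 4 reduces to 0 = -1, a contradiction. The system is inconsistent.

no solution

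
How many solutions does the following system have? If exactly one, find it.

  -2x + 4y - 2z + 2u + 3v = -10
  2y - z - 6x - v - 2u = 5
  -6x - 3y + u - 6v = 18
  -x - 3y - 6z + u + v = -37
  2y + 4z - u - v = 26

Row-reduce the augmented matrix:
R1 ← R1 / (-2).
R2 ← R2 + 6·R1.
R3 ← R3 + 6·R1.
R4 ← R4 + 1·R1.
R2 ← R2 / (-10).
R1 ← R1 + 2·R2.
R3 ← R3 + 15·R2.
R4 ← R4 + 5·R2.
R5 ← R5 − 2·R2.
R3 ← R3 / (-3/2).
R2 ← R2 + 1/2·R3.
R4 ← R4 + 15/2·R3.
R5 ← R5 − 5·R3.
R4 ← R4 / (-31).
R1 ← R1 − 3/5·R4.
R2 ← R2 + 23/15·R4.
R3 ← R3 + 14/3·R4.
R5 ← R5 − 311/15·R4.
R5 ← R5 / (3/310).
R1 ← R1 − 91/155·R5.
R2 ← R2 − 241/310·R5.
R3 ← R3 + 21/31·R5.
R4 ← R4 + 9/62·R5.
Reading off the reduced rows gives x = 1, y = 4, z = 3, u = 0, v = -6.

x = 1, y = 4, z = 3, u = 0, v = -6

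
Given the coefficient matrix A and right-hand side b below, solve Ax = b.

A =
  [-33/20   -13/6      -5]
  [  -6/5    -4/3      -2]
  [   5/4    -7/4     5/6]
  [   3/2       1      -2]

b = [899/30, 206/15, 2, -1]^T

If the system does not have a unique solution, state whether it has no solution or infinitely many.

Row-reduce:
R1 ← R1 / (-33/20).
R2 ← R2 + 6/5·R1.
R3 ← R3 − 5/4·R1.
R4 ← R4 − 3/2·R1.
R2 ← R2 / (8/33).
R1 ← R1 − 130/99·R2.
R3 ← R3 + 1343/396·R2.
R4 ← R4 + 32/33·R2.
R3 ← R3 / (319/16).
R1 ← R1 + 35/6·R3.
R2 ← R2 − 27/4·R3.
Row 4 reduces to 0 = -6, a contradiction. The system is inconsistent.

no solution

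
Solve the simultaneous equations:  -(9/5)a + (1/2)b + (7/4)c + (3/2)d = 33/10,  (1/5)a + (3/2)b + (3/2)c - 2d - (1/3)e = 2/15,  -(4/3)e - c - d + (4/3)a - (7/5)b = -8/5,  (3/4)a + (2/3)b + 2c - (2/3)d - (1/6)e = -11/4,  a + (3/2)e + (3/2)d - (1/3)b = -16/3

a = -1, b = 4, c = -2, d = 2, e = -4

Row-reduce the augmented matrix:
R1 ← R1 / (-9/5).
R2 ← R2 − 1/5·R1.
R3 ← R3 − 4/3·R1.
R4 ← R4 − 3/4·R1.
R5 ← R5 − 1·R1.
R2 ← R2 / (14/9).
R1 ← R1 + 5/18·R2.
R3 ← R3 + 139/135·R2.
R4 ← R4 − 7/8·R2.
R5 ← R5 + 1/18·R2.
R3 ← R3 / (397/280).
R1 ← R1 + 75/112·R3.
R2 ← R2 − 61/56·R3.
R4 ← R4 − 341/192·R3.
R5 ← R5 − 347/336·R3.
R4 ← R4 / (67757/28584).
R1 ← R1 + 1335/794·R4.
R2 ← R2 + 395/1191·R4.
R3 ← R3 + 926/1191·R4.
R5 ← R5 − 10972/3573·R4.
R5 ← R5 / (87005/1219626).
R1 ← R1 − 40790/67757·R5.
R2 ← R2 − 255070/203271·R5.
R3 ← R3 + 91616/203271·R5.
R4 ← R4 − 168706/203271·R5.
Reading off the reduced rows gives a = -1, b = 4, c = -2, d = 2, e = -4.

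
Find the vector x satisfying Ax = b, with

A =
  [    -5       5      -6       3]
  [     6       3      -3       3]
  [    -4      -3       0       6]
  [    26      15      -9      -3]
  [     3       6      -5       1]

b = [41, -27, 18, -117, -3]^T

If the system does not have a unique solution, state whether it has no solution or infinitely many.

x_1 = -6, x_2 = 4, x_3 = 2, x_4 = 1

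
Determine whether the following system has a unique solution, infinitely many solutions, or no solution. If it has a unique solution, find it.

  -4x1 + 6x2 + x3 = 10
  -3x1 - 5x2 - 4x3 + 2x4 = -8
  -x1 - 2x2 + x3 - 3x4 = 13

infinitely many solutions

Row-reduce:
R1 ← R1 / (-4).
R2 ← R2 + 3·R1.
R3 ← R3 + 1·R1.
R2 ← R2 / (-19/2).
R1 ← R1 + 3/2·R2.
R3 ← R3 + 7/2·R2.
R3 ← R3 / (5/2).
R1 ← R1 − 1/2·R3.
R2 ← R2 − 1/2·R3.
Rank is 3 with 4 unknowns, leaving x4 free.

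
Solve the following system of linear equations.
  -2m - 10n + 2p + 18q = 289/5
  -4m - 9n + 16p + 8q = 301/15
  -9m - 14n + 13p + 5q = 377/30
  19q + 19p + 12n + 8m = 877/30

m = 13/5, n = -11/5, p = -1/2, q = 7/3

Row-reduce the augmented matrix:
R1 ← R1 / (-2).
R2 ← R2 + 4·R1.
R3 ← R3 + 9·R1.
R4 ← R4 − 8·R1.
R2 ← R2 / (11).
R1 ← R1 − 5·R2.
R3 ← R3 − 31·R2.
R4 ← R4 + 28·R2.
R3 ← R3 / (-328/11).
R1 ← R1 + 71/11·R3.
R2 ← R2 − 12/11·R3.
R4 ← R4 − 633/11·R3.
R4 ← R4 / (1039/41).
R1 ← R1 − 127/41·R4.
R2 ← R2 + 100/41·R4.
R3 ← R3 + 4/41·R4.
Reading off the reduced rows gives m = 13/5, n = -11/5, p = -1/2, q = 7/3.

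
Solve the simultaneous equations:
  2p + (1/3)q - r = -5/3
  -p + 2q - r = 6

infinitely many solutions

Row-reduce:
R1 ← R1 / (2).
R2 ← R2 + 1·R1.
R2 ← R2 / (13/6).
R1 ← R1 − 1/6·R2.
Rank is 2 with 3 unknowns, leaving r free.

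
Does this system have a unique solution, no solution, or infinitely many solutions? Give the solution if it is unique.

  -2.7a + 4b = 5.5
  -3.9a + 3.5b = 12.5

a = -5, b = -2

Row-reduce the augmented matrix:
R1 ← R1 / (-27/10).
R2 ← R2 + 39/10·R1.
R2 ← R2 / (-41/18).
R1 ← R1 + 40/27·R2.
Reading off the reduced rows gives a = -5, b = -2.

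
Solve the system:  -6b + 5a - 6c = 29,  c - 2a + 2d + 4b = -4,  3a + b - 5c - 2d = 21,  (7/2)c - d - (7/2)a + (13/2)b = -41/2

Row-reduce:
R1 ← R1 / (5).
R2 ← R2 + 2·R1.
R3 ← R3 − 3·R1.
R4 ← R4 + 7/2·R1.
R2 ← R2 / (8/5).
R1 ← R1 + 6/5·R2.
R3 ← R3 − 23/5·R2.
R4 ← R4 − 23/10·R2.
R3 ← R3 / (21/8).
R1 ← R1 + 9/4·R3.
R2 ← R2 + 7/8·R3.
R4 ← R4 − 21/16·R3.
Row 4 reduces to 0 = -2, a contradiction. The system is inconsistent.

no solution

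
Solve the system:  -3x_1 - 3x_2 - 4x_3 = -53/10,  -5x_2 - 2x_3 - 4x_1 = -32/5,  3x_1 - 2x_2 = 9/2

Row-reduce the augmented matrix:
R1 ← R1 / (-3).
R2 ← R2 + 4·R1.
R3 ← R3 − 3·R1.
R2 ← R2 / (-1).
R1 ← R1 − 1·R2.
R3 ← R3 + 5·R2.
R3 ← R3 / (-62/3).
R1 ← R1 − 14/3·R3.
R2 ← R2 + 10/3·R3.
Reading off the reduced rows gives x_1 = 3/2, x_2 = 0, x_3 = 1/5.

x_1 = 3/2, x_2 = 0, x_3 = 1/5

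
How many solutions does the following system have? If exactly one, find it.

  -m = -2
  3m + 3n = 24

m = 2, n = 6

Row-reduce the augmented matrix:
R1 ← R1 / (-1).
R2 ← R2 − 3·R1.
R2 ← R2 / (3).
Reading off the reduced rows gives m = 2, n = 6.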